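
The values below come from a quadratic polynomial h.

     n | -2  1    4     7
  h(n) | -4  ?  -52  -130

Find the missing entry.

-10

On equispaced nodes a degree-2 polynomial has vanishing third forward difference, so
  - h(-2) + 3·h(1) - 3·h(4) + h(7) = 0.
Substituting the known values and solving for h(1):
  3·h(1) = -30
  h(1) = -10.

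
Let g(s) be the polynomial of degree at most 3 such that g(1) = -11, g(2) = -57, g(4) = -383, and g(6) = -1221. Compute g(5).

Write g(s) = as^3 + bs^2 + cs + d. Substituting each data point gives a linear system:
  a + b + c + d = -11
  8a + 4b + 2c + d = -57
  64a + 16b + 4c + d = -383
  216a + 36b + 6c + d = -1221
Solving the system yields a = -5, b = -4, c = 1, d = -3.
So g(s) = -5s³ - 4s² + s - 3.
Then g(5) = -723.

-723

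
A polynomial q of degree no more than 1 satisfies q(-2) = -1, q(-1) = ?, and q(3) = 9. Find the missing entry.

1

The 2 known points determine the degree-1 polynomial uniquely.
Write q(s) = as + b. Substituting each data point gives a linear system:
  -2a + b = -1
  3a + b = 9
Solving the system yields a = 2, b = 3.
So q(s) = 2s + 3.
Then q(-1) = 1.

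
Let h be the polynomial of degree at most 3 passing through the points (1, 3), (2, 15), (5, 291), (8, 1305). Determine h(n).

Using the Lagrange interpolation formula with nodes 1, 2, 5, 8:
  L_0(n) = (n - 2)(n - 5)(n - 8) / -28
  L_1(n) = (n - 1)(n - 5)(n - 8) / 18
  L_2(n) = (n - 1)(n - 2)(n - 8) / -36
  L_3(n) = (n - 1)(n - 2)(n - 5) / 126
Then h(n) = 3·L_0(n) + 15·L_1(n) + 291·L_2(n) + 1305·L_3(n).
Expanding and collecting terms gives h(n) = 3n^3 - 4n^2 + 3n + 1.
Check: h(5) = 291. ✓

h(n) = 3n^3 - 4n^2 + 3n + 1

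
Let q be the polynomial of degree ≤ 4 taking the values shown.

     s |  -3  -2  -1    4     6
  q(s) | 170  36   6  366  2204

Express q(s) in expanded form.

q(s) = 2s^4 - s^3 - 4s^2 - 5s + 2

Using the Lagrange interpolation formula with nodes -3, -2, -1, 4, 6:
  L_0(s) = (s + 2)(s + 1)(s - 4)(s - 6) / 126
  L_1(s) = (s + 3)(s + 1)(s - 4)(s - 6) / -48
  L_2(s) = (s + 3)(s + 2)(s - 4)(s - 6) / 70
  L_3(s) = (s + 3)(s + 2)(s + 1)(s - 6) / -420
  L_4(s) = (s + 3)(s + 2)(s + 1)(s - 4) / 1008
Then q(s) = 170·L_0(s) + 36·L_1(s) + 6·L_2(s) + 366·L_3(s) + 2204·L_4(s).
Expanding and collecting terms gives q(s) = 2s⁴ - s³ - 4s² - 5s + 2.
Check: q(6) = 2204. ✓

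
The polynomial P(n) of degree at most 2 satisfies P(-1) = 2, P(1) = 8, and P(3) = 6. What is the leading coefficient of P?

Write P(n) = an^2 + bn + c. Substituting each data point gives a linear system:
  a - b + c = 2
  a + b + c = 8
  9a + 3b + c = 6
Solving the system yields a = -1, b = 3, c = 6.
So P(n) = -n^2 + 3n + 6.
The leading coefficient is -1.

-1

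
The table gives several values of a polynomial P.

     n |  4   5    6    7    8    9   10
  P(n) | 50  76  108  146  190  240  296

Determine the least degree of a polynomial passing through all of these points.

2

Forward differences of the values at n = 4, 5, 6, 7, 8, 9, 10:
  P  : 50  76  108  146  190  240  296
  Δ  : 26  32  38  44  50  56
  Δ^2: 6  6  6  6  6
  Δ^3: 0  0  0  0
  Δ^4: 0  0  0
  Δ^5: 0  0
  Δ^6: 0
The second differences are constant (6) and nonzero, while all higher differences vanish, so the minimal degree is 2.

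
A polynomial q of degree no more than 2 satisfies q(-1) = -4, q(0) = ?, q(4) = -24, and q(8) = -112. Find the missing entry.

The 3 known points determine the degree-2 polynomial uniquely.
Write q(u) = au^2 + bu + c. Substituting each data point gives a linear system:
  a - b + c = -4
  16a + 4b + c = -24
  64a + 8b + c = -112
Solving the system yields a = -2, b = 2, c = 0.
So q(u) = -2u² + 2u.
Then q(0) = 0.

0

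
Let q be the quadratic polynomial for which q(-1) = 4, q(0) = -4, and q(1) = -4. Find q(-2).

Write q(n) = an^2 + bn + c. Substituting each data point gives a linear system:
  a - b + c = 4
  c = -4
  a + b + c = -4
Solving the system yields a = 4, b = -4, c = -4.
So q(n) = 4n^2 - 4n - 4.
Then q(-2) = 20.

20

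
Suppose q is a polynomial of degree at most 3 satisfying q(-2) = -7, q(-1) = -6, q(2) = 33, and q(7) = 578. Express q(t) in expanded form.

Write q(t) = at^3 + bt^2 + ct + d. Substituting each data point gives a linear system:
  -8a + 4b - 2c + d = -7
  -a + b - c + d = -6
  8a + 4b + 2c + d = 33
  343a + 49b + 7c + d = 578
Solving the system yields a = 1, b = 4, c = 6, d = -3.
So q(t) = t³ + 4t² + 6t - 3.
Check: q(7) = 578. ✓

q(t) = t^3 + 4t^2 + 6t - 3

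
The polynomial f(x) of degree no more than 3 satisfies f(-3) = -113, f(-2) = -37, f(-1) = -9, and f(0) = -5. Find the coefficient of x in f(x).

0

Write f(x) = ax^3 + bx^2 + cx + d. Substituting each data point gives a linear system:
  -27a + 9b - 3c + d = -113
  -8a + 4b - 2c + d = -37
  -a + b - c + d = -9
  d = -5
Solving the system yields a = 4, b = 0, c = 0, d = -5.
So f(x) = 4x^3 - 5.
The coefficient of x is 0.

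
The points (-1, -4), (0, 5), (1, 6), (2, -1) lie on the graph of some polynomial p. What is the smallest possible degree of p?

2

Forward differences of the values at t = -1, 0, 1, 2:
  p  : -4  5  6  -1
  Δ  : 9  1  -7
  Δ^2: -8  -8
  Δ^3: 0
The second differences are constant (-8) and nonzero, while all higher differences vanish, so the minimal degree is 2.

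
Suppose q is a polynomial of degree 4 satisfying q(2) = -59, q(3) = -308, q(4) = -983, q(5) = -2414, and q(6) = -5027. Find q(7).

Forward differences of the values at s = 2, 3, 4, 5, 6:
  q  : -59  -308  -983  -2414  -5027
  Δ  : -249  -675  -1431  -2613
  Δ^2: -426  -756  -1182
  Δ^3: -330  -426
  Δ^4: -96
The fourth differences are constant, confirming degree 4.
Interpolating (Newton forward form) and evaluating at s = 7 gives q(7) = -9344.

-9344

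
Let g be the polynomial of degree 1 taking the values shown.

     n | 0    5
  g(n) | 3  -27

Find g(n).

g(n) = -6n + 3

Write g(n) = an + b. Substituting each data point gives a linear system:
  b = 3
  5a + b = -27
Solving the system yields a = -6, b = 3.
So g(n) = -6n + 3.
Check: g(5) = -27. ✓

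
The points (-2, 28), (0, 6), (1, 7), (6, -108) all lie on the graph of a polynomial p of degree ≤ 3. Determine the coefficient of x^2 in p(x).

3

Write p(x) = ax^3 + bx^2 + cx + d. Substituting each data point gives a linear system:
  -8a + 4b - 2c + d = 28
  d = 6
  a + b + c + d = 7
  216a + 36b + 6c + d = -108
Solving the system yields a = -1, b = 3, c = -1, d = 6.
So p(x) = -x^3 + 3x^2 - x + 6.
The coefficient of x^2 is 3.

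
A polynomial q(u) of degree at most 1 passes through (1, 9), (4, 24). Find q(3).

19

Using the Lagrange interpolation formula with nodes 1, 4:
  L_0(u) = (u - 4) / -3
  L_1(u) = (u - 1) / 3
Then q(u) = 9·L_0(u) + 24·L_1(u).
Expanding and collecting terms gives q(u) = 5u + 4.
Evaluating at u = 3: q(3) = 19.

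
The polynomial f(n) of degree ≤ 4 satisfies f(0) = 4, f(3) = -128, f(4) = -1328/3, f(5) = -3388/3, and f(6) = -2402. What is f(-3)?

-116

Write f(n) = an^4 + bn^3 + cn^2 + dn + e. Substituting each data point gives a linear system:
  e = 4
  81a + 27b + 9c + 3d + e = -128
  256a + 64b + 16c + 4d + e = -1328/3
  625a + 125b + 25c + 5d + e = -3388/3
  1296a + 216b + 36c + 6d + e = -2402
Solving the system yields a = -2, b = 1/3, c = 4, d = -5, e = 4.
So f(n) = -2n⁴ + (1/3)n³ + 4n² - 5n + 4.
Then f(-3) = -116.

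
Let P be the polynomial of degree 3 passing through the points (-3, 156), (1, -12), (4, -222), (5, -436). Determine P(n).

Using the Lagrange interpolation formula with nodes -3, 1, 4, 5:
  L_0(n) = (n - 1)(n - 4)(n - 5) / -224
  L_1(n) = (n + 3)(n - 4)(n - 5) / 48
  L_2(n) = (n + 3)(n - 1)(n - 5) / -21
  L_3(n) = (n + 3)(n - 1)(n - 4) / 32
Then P(n) = 156·L_0(n) - 12·L_1(n) - 222·L_2(n) - 436·L_3(n).
Expanding and collecting terms gives P(n) = -4n^3 + 4n^2 - 6n - 6.
Check: P(1) = -12. ✓

P(n) = -4n^3 + 4n^2 - 6n - 6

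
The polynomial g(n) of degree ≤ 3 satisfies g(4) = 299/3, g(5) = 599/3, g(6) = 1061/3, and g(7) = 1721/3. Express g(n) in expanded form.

Write g(n) = an^3 + bn^2 + cn + d. Substituting each data point gives a linear system:
  64a + 16b + 4c + d = 299/3
  125a + 25b + 5c + d = 599/3
  216a + 36b + 6c + d = 1061/3
  343a + 49b + 7c + d = 1721/3
Solving the system yields a = 2, b = -3, c = 5, d = -1/3.
So g(n) = 2n^3 - 3n^2 + 5n - 1/3.
Check: g(5) = 599/3. ✓

g(n) = 2n^3 - 3n^2 + 5n - 1/3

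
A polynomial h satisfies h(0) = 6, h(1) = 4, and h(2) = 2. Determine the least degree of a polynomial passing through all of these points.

1

Forward differences of the values at n = 0, 1, 2:
  h  : 6  4  2
  Δ  : -2  -2
  Δ^2: 0
The first differences are constant (-2) and nonzero, while all higher differences vanish, so the minimal degree is 1.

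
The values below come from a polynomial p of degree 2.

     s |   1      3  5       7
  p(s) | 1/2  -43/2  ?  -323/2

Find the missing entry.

The 3 known points determine the degree-2 polynomial uniquely.
Write p(s) = as^2 + bs + c. Substituting each data point gives a linear system:
  a + b + c = 1/2
  9a + 3b + c = -43/2
  49a + 7b + c = -323/2
Solving the system yields a = -4, b = 5, c = -1/2.
So p(s) = -4s² + 5s - 1/2.
Then p(5) = -151/2.

-151/2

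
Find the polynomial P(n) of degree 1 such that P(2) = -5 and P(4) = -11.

P(n) = -3n + 1

Using the Lagrange interpolation formula with nodes 2, 4:
  L_0(n) = (n - 4) / -2
  L_1(n) = (n - 2) / 2
Then P(n) = -5·L_0(n) - 11·L_1(n).
Expanding and collecting terms gives P(n) = -3n + 1.
Check: P(4) = -11. ✓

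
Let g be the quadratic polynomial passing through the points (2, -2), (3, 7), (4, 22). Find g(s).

Using the Lagrange interpolation formula with nodes 2, 3, 4:
  L_0(s) = (s - 3)(s - 4) / 2
  L_1(s) = (s - 2)(s - 4) / -1
  L_2(s) = (s - 2)(s - 3) / 2
Then g(s) = -2·L_0(s) + 7·L_1(s) + 22·L_2(s).
Expanding and collecting terms gives g(s) = 3s^2 - 6s - 2.
Check: g(2) = -2. ✓

g(s) = 3s^2 - 6s - 2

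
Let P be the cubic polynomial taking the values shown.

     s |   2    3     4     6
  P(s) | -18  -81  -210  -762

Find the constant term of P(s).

6

Write P(s) = as^3 + bs^2 + cs + d. Substituting each data point gives a linear system:
  8a + 4b + 2c + d = -18
  27a + 9b + 3c + d = -81
  64a + 16b + 4c + d = -210
  216a + 36b + 6c + d = -762
Solving the system yields a = -4, b = 3, c = -2, d = 6.
So P(s) = -4s^3 + 3s^2 - 2s + 6.
The constant term is 6.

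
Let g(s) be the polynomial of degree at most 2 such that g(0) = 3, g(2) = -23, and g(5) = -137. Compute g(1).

Using the Lagrange interpolation formula with nodes 0, 2, 5:
  L_0(s) = (s - 2)(s - 5) / 10
  L_1(s) = s(s - 5) / -6
  L_2(s) = s(s - 2) / 15
Then g(s) = 3·L_0(s) - 23·L_1(s) - 137·L_2(s).
Expanding and collecting terms gives g(s) = -5s^2 - 3s + 3.
Evaluating at s = 1: g(1) = -5.

-5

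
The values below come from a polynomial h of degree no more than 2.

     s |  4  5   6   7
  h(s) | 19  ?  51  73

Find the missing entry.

The 3 known points determine the degree-2 polynomial uniquely.
Write h(s) = as^2 + bs + c. Substituting each data point gives a linear system:
  16a + 4b + c = 19
  36a + 6b + c = 51
  49a + 7b + c = 73
Solving the system yields a = 2, b = -4, c = 3.
So h(s) = 2s^2 - 4s + 3.
Then h(5) = 33.

33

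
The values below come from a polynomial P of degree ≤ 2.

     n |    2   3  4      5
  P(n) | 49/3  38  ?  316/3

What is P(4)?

203/3

On equispaced nodes a degree-2 polynomial has vanishing third forward difference, so
  - P(2) + 3·P(3) - 3·P(4) + P(5) = 0.
Substituting the known values and solving for P(4):
  -3·P(4) = -203
  P(4) = 203/3.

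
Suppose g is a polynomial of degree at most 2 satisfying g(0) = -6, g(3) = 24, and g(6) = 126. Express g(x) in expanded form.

Write g(x) = ax^2 + bx + c. Substituting each data point gives a linear system:
  c = -6
  9a + 3b + c = 24
  36a + 6b + c = 126
Solving the system yields a = 4, b = -2, c = -6.
So g(x) = 4x^2 - 2x - 6.
Check: g(3) = 24. ✓

g(x) = 4x^2 - 2x - 6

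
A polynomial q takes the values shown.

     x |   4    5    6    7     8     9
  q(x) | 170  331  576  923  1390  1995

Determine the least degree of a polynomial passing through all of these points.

Forward differences of the values at x = 4, 5, 6, 7, 8, 9:
  q  : 170  331  576  923  1390  1995
  Δ  : 161  245  347  467  605
  Δ^2: 84  102  120  138
  Δ^3: 18  18  18
  Δ^4: 0  0
  Δ^5: 0
The third differences are constant (18) and nonzero, while all higher differences vanish, so the minimal degree is 3.

3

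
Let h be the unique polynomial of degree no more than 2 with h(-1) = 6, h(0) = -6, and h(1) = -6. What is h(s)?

Write h(s) = as^2 + bs + c. Substituting each data point gives a linear system:
  a - b + c = 6
  c = -6
  a + b + c = -6
Solving the system yields a = 6, b = -6, c = -6.
So h(s) = 6s^2 - 6s - 6.
Check: h(1) = -6. ✓

h(s) = 6s^2 - 6s - 6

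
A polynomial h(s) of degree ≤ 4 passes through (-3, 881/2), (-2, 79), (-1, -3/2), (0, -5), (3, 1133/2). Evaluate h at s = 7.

Write h(s) = as^4 + bs^3 + cs^2 + ds + e. Substituting each data point gives a linear system:
  81a - 27b + 9c - 3d + e = 881/2
  16a - 8b + 4c - 2d + e = 79
  a - b + c - d + e = -3/2
  e = -5
  81a + 27b + 9c + 3d + e = 1133/2
Solving the system yields a = 6, b = 2, c = 5/2, d = 3, e = -5.
So h(s) = 6s^4 + 2s^3 + (5/2)s^2 + 3s - 5.
Then h(7) = 30461/2.

30461/2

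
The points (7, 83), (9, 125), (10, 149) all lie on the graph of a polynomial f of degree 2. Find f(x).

Write f(x) = ax^2 + bx + c. Substituting each data point gives a linear system:
  49a + 7b + c = 83
  81a + 9b + c = 125
  100a + 10b + c = 149
Solving the system yields a = 1, b = 5, c = -1.
So f(x) = x^2 + 5x - 1.
Check: f(10) = 149. ✓

f(x) = x^2 + 5x - 1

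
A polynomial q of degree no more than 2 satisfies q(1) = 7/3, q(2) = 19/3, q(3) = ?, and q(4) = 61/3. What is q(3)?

37/3

On equispaced nodes a degree-2 polynomial has vanishing third forward difference, so
  - q(1) + 3·q(2) - 3·q(3) + q(4) = 0.
Substituting the known values and solving for q(3):
  -3·q(3) = -37
  q(3) = 37/3.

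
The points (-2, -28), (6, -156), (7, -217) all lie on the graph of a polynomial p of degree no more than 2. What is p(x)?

p(x) = -5x^2 + 4x

Write p(x) = ax^2 + bx + c. Substituting each data point gives a linear system:
  4a - 2b + c = -28
  36a + 6b + c = -156
  49a + 7b + c = -217
Solving the system yields a = -5, b = 4, c = 0.
So p(x) = -5x^2 + 4x.
Check: p(7) = -217. ✓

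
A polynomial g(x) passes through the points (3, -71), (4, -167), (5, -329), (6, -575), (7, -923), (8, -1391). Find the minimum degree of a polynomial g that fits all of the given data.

3

Forward differences of the values at x = 3, 4, 5, 6, 7, 8:
  g  : -71  -167  -329  -575  -923  -1391
  Δ  : -96  -162  -246  -348  -468
  Δ^2: -66  -84  -102  -120
  Δ^3: -18  -18  -18
  Δ^4: 0  0
  Δ^5: 0
The third differences are constant (-18) and nonzero, while all higher differences vanish, so the minimal degree is 3.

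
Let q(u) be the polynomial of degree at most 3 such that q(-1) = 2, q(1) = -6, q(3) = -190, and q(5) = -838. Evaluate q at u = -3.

122

Write q(u) = au^3 + bu^2 + cu + d. Substituting each data point gives a linear system:
  -a + b - c + d = 2
  a + b + c + d = -6
  27a + 9b + 3c + d = -190
  125a + 25b + 5c + d = -838
Solving the system yields a = -6, b = -4, c = 2, d = 2.
So q(u) = -6u³ - 4u² + 2u + 2.
Then q(-3) = 122.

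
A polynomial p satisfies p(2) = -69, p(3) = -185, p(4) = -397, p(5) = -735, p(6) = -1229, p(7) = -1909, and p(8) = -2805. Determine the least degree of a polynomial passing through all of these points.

Forward differences of the values at x = 2, 3, 4, 5, 6, 7, 8:
  p  : -69  -185  -397  -735  -1229  -1909  -2805
  Δ  : -116  -212  -338  -494  -680  -896
  Δ^2: -96  -126  -156  -186  -216
  Δ^3: -30  -30  -30  -30
  Δ^4: 0  0  0
  Δ^5: 0  0
  Δ^6: 0
The third differences are constant (-30) and nonzero, while all higher differences vanish, so the minimal degree is 3.

3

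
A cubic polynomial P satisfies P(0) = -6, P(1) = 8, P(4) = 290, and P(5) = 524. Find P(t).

P(t) = 3t^3 + 5t^2 + 6t - 6

Using the Lagrange interpolation formula with nodes 0, 1, 4, 5:
  L_0(t) = (t - 1)(t - 4)(t - 5) / -20
  L_1(t) = t(t - 4)(t - 5) / 12
  L_2(t) = t(t - 1)(t - 5) / -12
  L_3(t) = t(t - 1)(t - 4) / 20
Then P(t) = -6·L_0(t) + 8·L_1(t) + 290·L_2(t) + 524·L_3(t).
Expanding and collecting terms gives P(t) = 3t³ + 5t² + 6t - 6.
Check: P(4) = 290. ✓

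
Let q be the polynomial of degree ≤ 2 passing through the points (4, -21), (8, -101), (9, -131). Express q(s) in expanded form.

q(s) = -2s^2 + 4s - 5

Write q(s) = as^2 + bs + c. Substituting each data point gives a linear system:
  16a + 4b + c = -21
  64a + 8b + c = -101
  81a + 9b + c = -131
Solving the system yields a = -2, b = 4, c = -5.
So q(s) = -2s^2 + 4s - 5.
Check: q(8) = -101. ✓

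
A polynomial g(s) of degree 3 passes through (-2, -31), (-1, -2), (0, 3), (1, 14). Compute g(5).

718

Using the Lagrange interpolation formula with nodes -2, -1, 0, 1:
  L_0(s) = (s + 1)s(s - 1) / -6
  L_1(s) = (s + 2)s(s - 1) / 2
  L_2(s) = (s + 2)(s + 1)(s - 1) / -2
  L_3(s) = (s + 2)(s + 1)s / 6
Then g(s) = -31·L_0(s) - 2·L_1(s) + 3·L_2(s) + 14·L_3(s).
Expanding and collecting terms gives g(s) = 5s^3 + 3s^2 + 3s + 3.
Evaluating at s = 5: g(5) = 718.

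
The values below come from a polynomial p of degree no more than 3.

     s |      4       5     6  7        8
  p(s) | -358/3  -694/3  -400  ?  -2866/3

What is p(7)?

-1912/3

The 4 known points determine the degree-3 polynomial uniquely.
Write p(s) = as^3 + bs^2 + cs + d. Substituting each data point gives a linear system:
  64a + 16b + 4c + d = -358/3
  125a + 25b + 5c + d = -694/3
  216a + 36b + 6c + d = -400
  512a + 64b + 8c + d = -2866/3
Solving the system yields a = -2, b = 5/3, c = -5, d = 2.
So p(s) = -2s³ + (5/3)s² - 5s + 2.
Then p(7) = -1912/3.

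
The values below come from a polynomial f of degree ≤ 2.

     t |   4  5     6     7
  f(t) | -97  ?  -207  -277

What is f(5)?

The 3 known points determine the degree-2 polynomial uniquely.
Write f(t) = at^2 + bt + c. Substituting each data point gives a linear system:
  16a + 4b + c = -97
  36a + 6b + c = -207
  49a + 7b + c = -277
Solving the system yields a = -5, b = -5, c = 3.
So f(t) = -5t^2 - 5t + 3.
Then f(5) = -147.

-147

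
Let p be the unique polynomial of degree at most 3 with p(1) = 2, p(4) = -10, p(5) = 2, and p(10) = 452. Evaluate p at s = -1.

Write p(s) = as^3 + bs^2 + cs + d. Substituting each data point gives a linear system:
  a + b + c + d = 2
  64a + 16b + 4c + d = -10
  125a + 25b + 5c + d = 2
  1000a + 100b + 10c + d = 452
Solving the system yields a = 1, b = -6, c = 5, d = 2.
So p(s) = s^3 - 6s^2 + 5s + 2.
Then p(-1) = -10.

-10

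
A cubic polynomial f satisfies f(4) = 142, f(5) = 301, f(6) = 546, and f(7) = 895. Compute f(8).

Write f(t) = at^3 + bt^2 + ct + d. Substituting each data point gives a linear system:
  64a + 16b + 4c + d = 142
  125a + 25b + 5c + d = 301
  216a + 36b + 6c + d = 546
  343a + 49b + 7c + d = 895
Solving the system yields a = 3, b = -2, c = -6, d = 6.
So f(t) = 3t^3 - 2t^2 - 6t + 6.
Then f(8) = 1366.

1366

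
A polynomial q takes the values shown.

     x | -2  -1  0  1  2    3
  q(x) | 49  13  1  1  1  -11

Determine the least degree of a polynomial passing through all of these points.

3

Forward differences of the values at x = -2, -1, 0, 1, 2, 3:
  q  : 49  13  1  1  1  -11
  Δ  : -36  -12  0  0  -12
  Δ^2: 24  12  0  -12
  Δ^3: -12  -12  -12
  Δ^4: 0  0
  Δ^5: 0
The third differences are constant (-12) and nonzero, while all higher differences vanish, so the minimal degree is 3.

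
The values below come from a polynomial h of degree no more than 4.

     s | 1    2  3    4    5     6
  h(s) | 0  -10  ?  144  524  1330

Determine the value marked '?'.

On equispaced nodes a degree-4 polynomial has vanishing fifth forward difference, so
  - h(1) + 5·h(2) - 10·h(3) + 10·h(4) - 5·h(5) + h(6) = 0.
Substituting the known values and solving for h(3):
  -10·h(3) = -100
  h(3) = 10.

10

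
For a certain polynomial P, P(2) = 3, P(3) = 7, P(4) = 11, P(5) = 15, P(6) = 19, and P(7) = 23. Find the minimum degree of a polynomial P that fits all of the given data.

1

Forward differences of the values at n = 2, 3, 4, 5, 6, 7:
  P  : 3  7  11  15  19  23
  Δ  : 4  4  4  4  4
  Δ^2: 0  0  0  0
  Δ^3: 0  0  0
  Δ^4: 0  0
  Δ^5: 0
The first differences are constant (4) and nonzero, while all higher differences vanish, so the minimal degree is 1.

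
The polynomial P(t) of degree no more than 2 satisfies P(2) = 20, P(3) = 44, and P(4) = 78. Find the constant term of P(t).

Write P(t) = at^2 + bt + c. Substituting each data point gives a linear system:
  4a + 2b + c = 20
  9a + 3b + c = 44
  16a + 4b + c = 78
Solving the system yields a = 5, b = -1, c = 2.
So P(t) = 5t² - t + 2.
The constant term is 2.

2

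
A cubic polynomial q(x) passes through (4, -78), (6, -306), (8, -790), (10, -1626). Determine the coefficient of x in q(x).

Write q(x) = ax^3 + bx^2 + cx + d. Substituting each data point gives a linear system:
  64a + 16b + 4c + d = -78
  216a + 36b + 6c + d = -306
  512a + 64b + 8c + d = -790
  1000a + 100b + 10c + d = -1626
Solving the system yields a = -2, b = 4, c = -2, d = -6.
So q(x) = -2x³ + 4x² - 2x - 6.
The coefficient of x is -2.

-2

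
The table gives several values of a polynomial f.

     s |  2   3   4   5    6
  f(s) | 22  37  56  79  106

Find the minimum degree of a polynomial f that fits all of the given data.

Forward differences of the values at s = 2, 3, 4, 5, 6:
  f  : 22  37  56  79  106
  Δ  : 15  19  23  27
  Δ^2: 4  4  4
  Δ^3: 0  0
  Δ^4: 0
The second differences are constant (4) and nonzero, while all higher differences vanish, so the minimal degree is 2.

2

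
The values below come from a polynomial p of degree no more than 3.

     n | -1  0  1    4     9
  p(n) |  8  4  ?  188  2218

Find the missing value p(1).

The 4 known points determine the degree-3 polynomial uniquely.
Write p(n) = an^3 + bn^2 + cn + d. Substituting each data point gives a linear system:
  -a + b - c + d = 8
  d = 4
  64a + 16b + 4c + d = 188
  729a + 81b + 9c + d = 2218
Solving the system yields a = 3, b = 1, c = -6, d = 4.
So p(n) = 3n^3 + n^2 - 6n + 4.
Then p(1) = 2.

2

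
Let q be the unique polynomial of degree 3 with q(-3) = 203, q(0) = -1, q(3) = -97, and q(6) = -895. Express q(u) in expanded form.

Write q(u) = au^3 + bu^2 + cu + d. Substituting each data point gives a linear system:
  -27a + 9b - 3c + d = 203
  d = -1
  27a + 9b + 3c + d = -97
  216a + 36b + 6c + d = -895
Solving the system yields a = -5, b = 6, c = -5, d = -1.
So q(u) = -5u³ + 6u² - 5u - 1.
Check: q(0) = -1. ✓

q(u) = -5u^3 + 6u^2 - 5u - 1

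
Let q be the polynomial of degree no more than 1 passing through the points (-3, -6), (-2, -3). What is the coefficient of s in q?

3

Write q(s) = as + b. Substituting each data point gives a linear system:
  -3a + b = -6
  -2a + b = -3
Solving the system yields a = 3, b = 3.
So q(s) = 3s + 3.
The leading coefficient is 3.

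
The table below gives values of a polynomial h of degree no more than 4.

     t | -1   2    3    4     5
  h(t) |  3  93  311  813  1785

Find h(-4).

Using the Lagrange interpolation formula with nodes -1, 2, 3, 4, 5:
  L_0(t) = (t - 2)(t - 3)(t - 4)(t - 5) / 360
  L_1(t) = (t + 1)(t - 3)(t - 4)(t - 5) / -18
  L_2(t) = (t + 1)(t - 2)(t - 4)(t - 5) / 8
  L_3(t) = (t + 1)(t - 2)(t - 3)(t - 5) / -10
  L_4(t) = (t + 1)(t - 2)(t - 3)(t - 4) / 36
Then h(t) = 3·L_0(t) + 93·L_1(t) + 311·L_2(t) + 813·L_3(t) + 1785·L_4(t).
Expanding and collecting terms gives h(t) = 2t^4 + 3t^3 + 5t^2 + 6t + 5.
Evaluating at t = -4: h(-4) = 381.

381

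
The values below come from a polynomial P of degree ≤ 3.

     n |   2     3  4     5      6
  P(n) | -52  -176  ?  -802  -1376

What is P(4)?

-414

On equispaced nodes a degree-3 polynomial has vanishing fourth forward difference, so
  P(2) - 4·P(3) + 6·P(4) - 4·P(5) + P(6) = 0.
Substituting the known values and solving for P(4):
  6·P(4) = -2484
  P(4) = -414.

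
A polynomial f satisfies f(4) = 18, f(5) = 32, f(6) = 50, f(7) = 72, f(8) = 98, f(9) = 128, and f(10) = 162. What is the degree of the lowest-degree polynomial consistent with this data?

2

Forward differences of the values at s = 4, 5, 6, 7, 8, 9, 10:
  f  : 18  32  50  72  98  128  162
  Δ  : 14  18  22  26  30  34
  Δ^2: 4  4  4  4  4
  Δ^3: 0  0  0  0
  Δ^4: 0  0  0
  Δ^5: 0  0
  Δ^6: 0
The second differences are constant (4) and nonzero, while all higher differences vanish, so the minimal degree is 2.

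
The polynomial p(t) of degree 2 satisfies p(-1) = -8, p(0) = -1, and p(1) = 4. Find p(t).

Write p(t) = at^2 + bt + c. Substituting each data point gives a linear system:
  a - b + c = -8
  c = -1
  a + b + c = 4
Solving the system yields a = -1, b = 6, c = -1.
So p(t) = -t^2 + 6t - 1.
Check: p(0) = -1. ✓

p(t) = -t^2 + 6t - 1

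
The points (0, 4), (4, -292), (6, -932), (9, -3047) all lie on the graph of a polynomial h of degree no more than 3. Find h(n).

h(n) = -4n^3 - n^2 - 6n + 4

Write h(n) = an^3 + bn^2 + cn + d. Substituting each data point gives a linear system:
  d = 4
  64a + 16b + 4c + d = -292
  216a + 36b + 6c + d = -932
  729a + 81b + 9c + d = -3047
Solving the system yields a = -4, b = -1, c = -6, d = 4.
So h(n) = -4n³ - n² - 6n + 4.
Check: h(0) = 4. ✓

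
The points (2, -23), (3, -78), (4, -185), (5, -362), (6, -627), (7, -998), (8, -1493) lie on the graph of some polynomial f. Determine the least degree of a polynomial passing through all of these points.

3

Forward differences of the values at x = 2, 3, 4, 5, 6, 7, 8:
  f  : -23  -78  -185  -362  -627  -998  -1493
  Δ  : -55  -107  -177  -265  -371  -495
  Δ^2: -52  -70  -88  -106  -124
  Δ^3: -18  -18  -18  -18
  Δ^4: 0  0  0
  Δ^5: 0  0
  Δ^6: 0
The third differences are constant (-18) and nonzero, while all higher differences vanish, so the minimal degree is 3.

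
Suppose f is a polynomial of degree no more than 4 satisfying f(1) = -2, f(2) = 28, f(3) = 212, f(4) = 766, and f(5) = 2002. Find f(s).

Using the Lagrange interpolation formula with nodes 1, 2, 3, 4, 5:
  L_0(s) = (s - 2)(s - 3)(s - 4)(s - 5) / 24
  L_1(s) = (s - 1)(s - 3)(s - 4)(s - 5) / -6
  L_2(s) = (s - 1)(s - 2)(s - 4)(s - 5) / 4
  L_3(s) = (s - 1)(s - 2)(s - 3)(s - 5) / -6
  L_4(s) = (s - 1)(s - 2)(s - 3)(s - 4) / 24
Then f(s) = -2·L_0(s) + 28·L_1(s) + 212·L_2(s) + 766·L_3(s) + 2002·L_4(s).
Expanding and collecting terms gives f(s) = 4s^4 - 4s^3 + s^2 - 5s + 2.
Check: f(2) = 28. ✓

f(s) = 4s^4 - 4s^3 + s^2 - 5s + 2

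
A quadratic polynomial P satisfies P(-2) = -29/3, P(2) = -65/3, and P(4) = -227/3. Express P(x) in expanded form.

P(x) = -4x^2 - 3x + 1/3

Write P(x) = ax^2 + bx + c. Substituting each data point gives a linear system:
  4a - 2b + c = -29/3
  4a + 2b + c = -65/3
  16a + 4b + c = -227/3
Solving the system yields a = -4, b = -3, c = 1/3.
So P(x) = -4x² - 3x + 1/3.
Check: P(2) = -65/3. ✓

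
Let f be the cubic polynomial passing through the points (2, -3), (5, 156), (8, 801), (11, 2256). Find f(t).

Write f(t) = at^3 + bt^2 + ct + d. Substituting each data point gives a linear system:
  8a + 4b + 2c + d = -3
  125a + 25b + 5c + d = 156
  512a + 64b + 8c + d = 801
  1331a + 121b + 11c + d = 2256
Solving the system yields a = 2, b = -3, c = -4, d = 1.
So f(t) = 2t^3 - 3t^2 - 4t + 1.
Check: f(5) = 156. ✓

f(t) = 2t^3 - 3t^2 - 4t + 1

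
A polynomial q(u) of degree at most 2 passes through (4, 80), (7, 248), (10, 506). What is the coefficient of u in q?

Write q(u) = au^2 + bu + c. Substituting each data point gives a linear system:
  16a + 4b + c = 80
  49a + 7b + c = 248
  100a + 10b + c = 506
Solving the system yields a = 5, b = 1, c = -4.
So q(u) = 5u² + u - 4.
The coefficient of u is 1.

1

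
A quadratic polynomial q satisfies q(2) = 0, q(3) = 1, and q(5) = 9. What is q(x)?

q(x) = x^2 - 4x + 4

Using the Lagrange interpolation formula with nodes 2, 3, 5:
  L_0(x) = (x - 3)(x - 5) / 3
  L_1(x) = (x - 2)(x - 5) / -2
  L_2(x) = (x - 2)(x - 3) / 6
Then q(x) = 0·L_0(x) + 1·L_1(x) + 9·L_2(x).
Expanding and collecting terms gives q(x) = x² - 4x + 4.
Check: q(3) = 1. ✓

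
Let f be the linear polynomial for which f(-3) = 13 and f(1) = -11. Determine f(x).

Write f(x) = ax + b. Substituting each data point gives a linear system:
  -3a + b = 13
  a + b = -11
Solving the system yields a = -6, b = -5.
So f(x) = -6x - 5.
Check: f(1) = -11. ✓

f(x) = -6x - 5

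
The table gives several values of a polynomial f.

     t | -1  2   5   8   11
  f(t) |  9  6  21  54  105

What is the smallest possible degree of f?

2

Forward differences of the values at t = -1, 2, 5, 8, 11:
  f  : 9  6  21  54  105
  Δ  : -3  15  33  51
  Δ^2: 18  18  18
  Δ^3: 0  0
  Δ^4: 0
The second differences are constant (18) and nonzero, while all higher differences vanish, so the minimal degree is 2.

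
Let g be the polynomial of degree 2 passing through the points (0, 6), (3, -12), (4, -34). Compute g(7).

Write g(n) = an^2 + bn + c. Substituting each data point gives a linear system:
  c = 6
  9a + 3b + c = -12
  16a + 4b + c = -34
Solving the system yields a = -4, b = 6, c = 6.
So g(n) = -4n^2 + 6n + 6.
Then g(7) = -148.

-148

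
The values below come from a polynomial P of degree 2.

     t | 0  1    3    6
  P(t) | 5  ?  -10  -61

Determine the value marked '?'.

4

The 3 known points determine the degree-2 polynomial uniquely.
Write P(t) = at^2 + bt + c. Substituting each data point gives a linear system:
  c = 5
  9a + 3b + c = -10
  36a + 6b + c = -61
Solving the system yields a = -2, b = 1, c = 5.
So P(t) = -2t^2 + t + 5.
Then P(1) = 4.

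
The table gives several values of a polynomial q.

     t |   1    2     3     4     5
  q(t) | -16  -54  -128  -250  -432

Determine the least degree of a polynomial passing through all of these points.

Forward differences of the values at t = 1, 2, 3, 4, 5:
  q  : -16  -54  -128  -250  -432
  Δ  : -38  -74  -122  -182
  Δ^2: -36  -48  -60
  Δ^3: -12  -12
  Δ^4: 0
The third differences are constant (-12) and nonzero, while all higher differences vanish, so the minimal degree is 3.

3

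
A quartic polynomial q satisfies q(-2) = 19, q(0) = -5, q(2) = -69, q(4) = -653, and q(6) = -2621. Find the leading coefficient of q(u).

-1

Write q(u) = au^4 + bu^3 + cu^2 + du + e. Substituting each data point gives a linear system:
  16a - 8b + 4c - 2d + e = 19
  e = -5
  16a + 8b + 4c + 2d + e = -69
  256a + 64b + 16c + 4d + e = -653
  1296a + 216b + 36c + 6d + e = -2621
Solving the system yields a = -1, b = -6, c = -1, d = 2, e = -5.
So q(u) = -u^4 - 6u^3 - u^2 + 2u - 5.
The leading coefficient is -1.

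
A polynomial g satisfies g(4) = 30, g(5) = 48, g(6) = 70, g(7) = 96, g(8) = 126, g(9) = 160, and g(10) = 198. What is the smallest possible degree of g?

2

Forward differences of the values at u = 4, 5, 6, 7, 8, 9, 10:
  g  : 30  48  70  96  126  160  198
  Δ  : 18  22  26  30  34  38
  Δ^2: 4  4  4  4  4
  Δ^3: 0  0  0  0
  Δ^4: 0  0  0
  Δ^5: 0  0
  Δ^6: 0
The second differences are constant (4) and nonzero, while all higher differences vanish, so the minimal degree is 2.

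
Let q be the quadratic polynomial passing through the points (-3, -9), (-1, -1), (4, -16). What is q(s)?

Write q(s) = as^2 + bs + c. Substituting each data point gives a linear system:
  9a - 3b + c = -9
  a - b + c = -1
  16a + 4b + c = -16
Solving the system yields a = -1, b = 0, c = 0.
So q(s) = -s^2.
Check: q(-1) = -1. ✓

q(s) = -s^2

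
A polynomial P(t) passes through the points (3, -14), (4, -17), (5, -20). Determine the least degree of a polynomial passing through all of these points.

Forward differences of the values at t = 3, 4, 5:
  P  : -14  -17  -20
  Δ  : -3  -3
  Δ^2: 0
The first differences are constant (-3) and nonzero, while all higher differences vanish, so the minimal degree is 1.

1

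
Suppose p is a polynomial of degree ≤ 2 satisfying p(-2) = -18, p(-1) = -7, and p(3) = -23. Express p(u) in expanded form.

Write p(u) = au^2 + bu + c. Substituting each data point gives a linear system:
  4a - 2b + c = -18
  a - b + c = -7
  9a + 3b + c = -23
Solving the system yields a = -3, b = 2, c = -2.
So p(u) = -3u² + 2u - 2.
Check: p(-2) = -18. ✓

p(u) = -3u^2 + 2u - 2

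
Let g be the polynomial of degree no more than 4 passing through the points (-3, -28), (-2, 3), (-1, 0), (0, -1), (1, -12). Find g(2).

-93

Forward differences of the values at x = -3, -2, -1, 0, 1:
  g  : -28  3  0  -1  -12
  Δ  : 31  -3  -1  -11
  Δ^2: -34  2  -10
  Δ^3: 36  -12
  Δ^4: -48
The fourth differences are constant, confirming degree 4.
Interpolating (Newton forward form) and evaluating at x = 2 gives g(2) = -93.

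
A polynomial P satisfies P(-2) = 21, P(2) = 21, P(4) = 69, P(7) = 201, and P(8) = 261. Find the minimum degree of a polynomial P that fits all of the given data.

2

Divided differences on the nodes -2, 2, 4, 7, 8:
  order 0: 21  21  69  201  261
  order 1: 0  24  44  60
  order 2: 4  4  4
  order 3: 0  0
  order 4: 0
The order-2 divided differences are all 4 (nonzero) and every higher order vanishes, so the data lies on a polynomial of degree exactly 2.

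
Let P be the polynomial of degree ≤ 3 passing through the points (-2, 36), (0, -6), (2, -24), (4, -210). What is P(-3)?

126

Forward differences of the values at u = -2, 0, 2, 4:
  P  : 36  -6  -24  -210
  Δ  : -42  -18  -186
  Δ^2: 24  -168
  Δ^3: -192
The third differences are constant, confirming degree 3.
Interpolating (Newton forward form) and evaluating at u = -3 gives P(-3) = 126.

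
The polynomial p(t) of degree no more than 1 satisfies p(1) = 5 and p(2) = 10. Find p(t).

p(t) = 5t

Using the Lagrange interpolation formula with nodes 1, 2:
  L_0(t) = (t - 2) / -1
  L_1(t) = (t - 1) / 1
Then p(t) = 5·L_0(t) + 10·L_1(t).
Expanding and collecting terms gives p(t) = 5t.
Check: p(2) = 10. ✓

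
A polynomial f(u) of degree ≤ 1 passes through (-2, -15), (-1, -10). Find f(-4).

-25

Write f(u) = au + b. Substituting each data point gives a linear system:
  -2a + b = -15
  -a + b = -10
Solving the system yields a = 5, b = -5.
So f(u) = 5u - 5.
Then f(-4) = -25.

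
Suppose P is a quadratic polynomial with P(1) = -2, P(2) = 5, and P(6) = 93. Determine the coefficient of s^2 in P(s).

3

Write P(s) = as^2 + bs + c. Substituting each data point gives a linear system:
  a + b + c = -2
  4a + 2b + c = 5
  36a + 6b + c = 93
Solving the system yields a = 3, b = -2, c = -3.
So P(s) = 3s² - 2s - 3.
The leading coefficient is 3.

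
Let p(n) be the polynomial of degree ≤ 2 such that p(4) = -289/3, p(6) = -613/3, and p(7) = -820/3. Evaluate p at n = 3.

-172/3

Using the Lagrange interpolation formula with nodes 4, 6, 7:
  L_0(n) = (n - 6)(n - 7) / 6
  L_1(n) = (n - 4)(n - 7) / -2
  L_2(n) = (n - 4)(n - 6) / 3
Then p(n) = -289/3·L_0(n) - 613/3·L_1(n) - 820/3·L_2(n).
Expanding and collecting terms gives p(n) = -5n² - 4n - 1/3.
Evaluating at n = 3: p(3) = -172/3.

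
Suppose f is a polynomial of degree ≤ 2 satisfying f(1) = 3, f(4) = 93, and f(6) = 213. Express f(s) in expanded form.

f(s) = 6s^2 - 3

Write f(s) = as^2 + bs + c. Substituting each data point gives a linear system:
  a + b + c = 3
  16a + 4b + c = 93
  36a + 6b + c = 213
Solving the system yields a = 6, b = 0, c = -3.
So f(s) = 6s^2 - 3.
Check: f(6) = 213. ✓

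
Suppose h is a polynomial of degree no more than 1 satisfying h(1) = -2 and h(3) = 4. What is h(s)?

h(s) = 3s - 5

Write h(s) = as + b. Substituting each data point gives a linear system:
  a + b = -2
  3a + b = 4
Solving the system yields a = 3, b = -5.
So h(s) = 3s - 5.
Check: h(1) = -2. ✓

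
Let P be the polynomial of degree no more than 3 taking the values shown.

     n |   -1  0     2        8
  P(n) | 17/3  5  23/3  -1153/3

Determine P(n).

Using the Lagrange interpolation formula with nodes -1, 0, 2, 8:
  L_0(n) = n(n - 2)(n - 8) / -27
  L_1(n) = (n + 1)(n - 2)(n - 8) / 16
  L_2(n) = (n + 1)n(n - 8) / -36
  L_3(n) = (n + 1)n(n - 2) / 432
Then P(n) = 17/3·L_0(n) + 5·L_1(n) + 23/3·L_2(n) - 1153/3·L_3(n).
Expanding and collecting terms gives P(n) = -n^3 + (5/3)n^2 + 2n + 5.
Check: P(0) = 5. ✓

P(n) = -n^3 + (5/3)n^2 + 2n + 5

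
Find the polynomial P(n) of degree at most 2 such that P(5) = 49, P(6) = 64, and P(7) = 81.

P(n) = n^2 + 4n + 4

Write P(n) = an^2 + bn + c. Substituting each data point gives a linear system:
  25a + 5b + c = 49
  36a + 6b + c = 64
  49a + 7b + c = 81
Solving the system yields a = 1, b = 4, c = 4.
So P(n) = n² + 4n + 4.
Check: P(5) = 49. ✓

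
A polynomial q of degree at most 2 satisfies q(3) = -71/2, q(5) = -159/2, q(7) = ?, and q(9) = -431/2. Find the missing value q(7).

The 3 known points determine the degree-2 polynomial uniquely.
Write q(n) = an^2 + bn + c. Substituting each data point gives a linear system:
  9a + 3b + c = -71/2
  25a + 5b + c = -159/2
  81a + 9b + c = -431/2
Solving the system yields a = -2, b = -6, c = 1/2.
So q(n) = -2n² - 6n + 1/2.
Then q(7) = -279/2.

-279/2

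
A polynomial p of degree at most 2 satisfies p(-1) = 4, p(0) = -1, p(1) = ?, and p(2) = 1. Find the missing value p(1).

-2

The 3 known points determine the degree-2 polynomial uniquely.
Write p(n) = an^2 + bn + c. Substituting each data point gives a linear system:
  a - b + c = 4
  c = -1
  4a + 2b + c = 1
Solving the system yields a = 2, b = -3, c = -1.
So p(n) = 2n^2 - 3n - 1.
Then p(1) = -2.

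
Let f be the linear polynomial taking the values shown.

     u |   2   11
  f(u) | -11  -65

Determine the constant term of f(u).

Write f(u) = au + b. Substituting each data point gives a linear system:
  2a + b = -11
  11a + b = -65
Solving the system yields a = -6, b = 1.
So f(u) = -6u + 1.
The constant term is 1.

1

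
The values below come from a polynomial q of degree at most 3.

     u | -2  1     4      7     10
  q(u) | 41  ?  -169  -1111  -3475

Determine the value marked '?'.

-1

On equispaced nodes a degree-3 polynomial has vanishing fourth forward difference, so
  q(-2) - 4·q(1) + 6·q(4) - 4·q(7) + q(10) = 0.
Substituting the known values and solving for q(1):
  -4·q(1) = 4
  q(1) = -1.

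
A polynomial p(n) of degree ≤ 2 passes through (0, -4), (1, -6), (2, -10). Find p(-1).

-4

Using the Lagrange interpolation formula with nodes 0, 1, 2:
  L_0(n) = (n - 1)(n - 2) / 2
  L_1(n) = n(n - 2) / -1
  L_2(n) = n(n - 1) / 2
Then p(n) = -4·L_0(n) - 6·L_1(n) - 10·L_2(n).
Expanding and collecting terms gives p(n) = -n^2 - n - 4.
Evaluating at n = -1: p(-1) = -4.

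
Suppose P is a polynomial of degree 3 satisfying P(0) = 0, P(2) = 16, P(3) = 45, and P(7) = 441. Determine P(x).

P(x) = x^3 + 2x^2

Using the Lagrange interpolation formula with nodes 0, 2, 3, 7:
  L_0(x) = (x - 2)(x - 3)(x - 7) / -42
  L_1(x) = x(x - 3)(x - 7) / 10
  L_2(x) = x(x - 2)(x - 7) / -12
  L_3(x) = x(x - 2)(x - 3) / 140
Then P(x) = 0·L_0(x) + 16·L_1(x) + 45·L_2(x) + 441·L_3(x).
Expanding and collecting terms gives P(x) = x^3 + 2x^2.
Check: P(3) = 45. ✓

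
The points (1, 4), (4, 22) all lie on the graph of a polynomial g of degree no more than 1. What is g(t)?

g(t) = 6t - 2

Write g(t) = at + b. Substituting each data point gives a linear system:
  a + b = 4
  4a + b = 22
Solving the system yields a = 6, b = -2.
So g(t) = 6t - 2.
Check: g(4) = 22. ✓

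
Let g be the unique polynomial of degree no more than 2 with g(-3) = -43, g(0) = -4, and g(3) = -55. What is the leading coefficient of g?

Write g(n) = an^2 + bn + c. Substituting each data point gives a linear system:
  9a - 3b + c = -43
  c = -4
  9a + 3b + c = -55
Solving the system yields a = -5, b = -2, c = -4.
So g(n) = -5n^2 - 2n - 4.
The leading coefficient is -5.

-5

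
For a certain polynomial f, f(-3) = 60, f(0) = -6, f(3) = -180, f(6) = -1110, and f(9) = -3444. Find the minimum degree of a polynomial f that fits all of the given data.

Forward differences of the values at n = -3, 0, 3, 6, 9:
  f  : 60  -6  -180  -1110  -3444
  Δ  : -66  -174  -930  -2334
  Δ^2: -108  -756  -1404
  Δ^3: -648  -648
  Δ^4: 0
The third differences are constant (-648) and nonzero, while all higher differences vanish, so the minimal degree is 3.

3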